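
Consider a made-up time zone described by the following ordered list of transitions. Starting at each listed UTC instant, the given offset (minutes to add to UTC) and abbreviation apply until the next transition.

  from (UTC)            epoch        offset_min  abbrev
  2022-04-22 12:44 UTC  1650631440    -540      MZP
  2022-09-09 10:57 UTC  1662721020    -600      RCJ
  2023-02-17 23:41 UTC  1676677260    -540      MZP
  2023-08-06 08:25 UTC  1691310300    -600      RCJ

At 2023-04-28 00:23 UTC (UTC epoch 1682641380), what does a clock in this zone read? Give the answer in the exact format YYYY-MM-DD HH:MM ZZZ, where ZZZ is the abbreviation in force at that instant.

Query: 2023-04-28 00:23 UTC
Rule 3/4 (MZP, -09:00): 2023-02-17 23:41 UTC ≤ query < 2023-08-06 08:25 UTC
0·60 + 23 - 540 = -517 min
-517 = -1·1440 + 923; 923 = 15·60 + 23 → 15:23, 2023-04-28 - 1 day = 2023-04-27
→ 2023-04-27 15:23 MZP

2023-04-27 15:23 MZP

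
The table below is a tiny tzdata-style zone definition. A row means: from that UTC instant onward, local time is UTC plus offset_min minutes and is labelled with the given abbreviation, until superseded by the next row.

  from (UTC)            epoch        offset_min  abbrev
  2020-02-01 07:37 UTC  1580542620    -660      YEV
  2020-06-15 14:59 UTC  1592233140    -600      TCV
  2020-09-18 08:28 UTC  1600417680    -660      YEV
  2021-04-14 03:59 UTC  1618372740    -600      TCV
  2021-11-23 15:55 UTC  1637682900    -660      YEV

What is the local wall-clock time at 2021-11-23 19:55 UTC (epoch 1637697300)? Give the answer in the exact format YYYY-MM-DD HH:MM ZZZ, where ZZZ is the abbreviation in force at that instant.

Query: 2021-11-23 19:55 UTC
Rule 5/5 (YEV, -11:00): 2021-11-23 15:55 UTC ≤ query < +∞
19·60 + 55 - 660 = 535 min
535 = 0·1440 + 535; 535 = 8·60 + 55 → 08:55, same day
→ 2021-11-23 08:55 YEV

2021-11-23 08:55 YEV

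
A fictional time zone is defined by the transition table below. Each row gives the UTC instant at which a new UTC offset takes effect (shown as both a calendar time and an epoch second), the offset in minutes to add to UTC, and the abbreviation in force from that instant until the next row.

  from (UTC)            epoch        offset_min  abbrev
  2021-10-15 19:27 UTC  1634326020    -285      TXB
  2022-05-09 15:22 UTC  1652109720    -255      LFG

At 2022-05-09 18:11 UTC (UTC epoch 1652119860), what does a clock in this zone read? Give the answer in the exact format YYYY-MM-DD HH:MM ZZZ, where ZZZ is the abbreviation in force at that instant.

Query: 2022-05-09 18:11 UTC
Rule 2/2 (LFG, -04:15): 2022-05-09 15:22 UTC ≤ query < +∞
18·60 + 11 - 255 = 836 min
836 = 0·1440 + 836; 836 = 13·60 + 56 → 13:56, same day
→ 2022-05-09 13:56 LFG

2022-05-09 13:56 LFG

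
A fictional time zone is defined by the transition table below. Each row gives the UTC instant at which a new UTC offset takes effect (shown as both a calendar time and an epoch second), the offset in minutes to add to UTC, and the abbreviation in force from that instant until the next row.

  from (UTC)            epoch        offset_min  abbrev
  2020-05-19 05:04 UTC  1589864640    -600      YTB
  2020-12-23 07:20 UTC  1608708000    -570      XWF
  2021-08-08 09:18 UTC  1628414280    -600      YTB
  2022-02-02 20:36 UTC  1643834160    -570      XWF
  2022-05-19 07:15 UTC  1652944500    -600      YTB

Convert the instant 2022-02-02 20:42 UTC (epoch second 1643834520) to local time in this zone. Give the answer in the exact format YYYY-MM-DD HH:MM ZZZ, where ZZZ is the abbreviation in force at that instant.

Query: 2022-02-02 20:42 UTC
Rule 4/5 (XWF, -09:30): 2022-02-02 20:36 UTC ≤ query < 2022-05-19 07:15 UTC
20·60 + 42 - 570 = 672 min
672 = 0·1440 + 672; 672 = 11·60 + 12 → 11:12, same day
→ 2022-02-02 11:12 XWF

2022-02-02 11:12 XWF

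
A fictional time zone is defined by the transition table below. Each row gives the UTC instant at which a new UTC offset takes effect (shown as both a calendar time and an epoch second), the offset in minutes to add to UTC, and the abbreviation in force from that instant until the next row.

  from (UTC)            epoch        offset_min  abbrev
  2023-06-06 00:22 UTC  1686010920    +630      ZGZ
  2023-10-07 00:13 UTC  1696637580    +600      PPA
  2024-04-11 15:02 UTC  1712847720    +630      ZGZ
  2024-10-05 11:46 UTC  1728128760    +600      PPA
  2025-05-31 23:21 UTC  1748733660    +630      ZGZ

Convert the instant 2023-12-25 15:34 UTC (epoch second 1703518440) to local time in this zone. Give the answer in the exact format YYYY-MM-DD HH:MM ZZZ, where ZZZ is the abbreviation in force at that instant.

2023-12-26 01:34 PPA

Query: 2023-12-25 15:34 UTC
Rule 2/5 (PPA, +10:00): 2023-10-07 00:13 UTC ≤ query < 2024-04-11 15:02 UTC
15·60 + 34 + 600 = 1534 min
1534 = 1·1440 + 94; 94 = 1·60 + 34 → 01:34, 2023-12-25 + 1 day = 2023-12-26
→ 2023-12-26 01:34 PPA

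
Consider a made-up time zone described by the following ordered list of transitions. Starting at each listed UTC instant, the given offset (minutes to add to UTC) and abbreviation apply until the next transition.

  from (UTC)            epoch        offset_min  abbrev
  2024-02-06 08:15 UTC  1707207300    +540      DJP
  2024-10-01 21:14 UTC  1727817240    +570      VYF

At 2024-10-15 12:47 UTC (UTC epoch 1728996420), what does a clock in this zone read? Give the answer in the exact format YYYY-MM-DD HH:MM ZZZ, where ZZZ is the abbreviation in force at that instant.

Query: 2024-10-15 12:47 UTC
Rule 2/2 (VYF, +09:30): 2024-10-01 21:14 UTC ≤ query < +∞
12·60 + 47 + 570 = 1337 min
1337 = 0·1440 + 1337; 1337 = 22·60 + 17 → 22:17, same day
→ 2024-10-15 22:17 VYF

2024-10-15 22:17 VYF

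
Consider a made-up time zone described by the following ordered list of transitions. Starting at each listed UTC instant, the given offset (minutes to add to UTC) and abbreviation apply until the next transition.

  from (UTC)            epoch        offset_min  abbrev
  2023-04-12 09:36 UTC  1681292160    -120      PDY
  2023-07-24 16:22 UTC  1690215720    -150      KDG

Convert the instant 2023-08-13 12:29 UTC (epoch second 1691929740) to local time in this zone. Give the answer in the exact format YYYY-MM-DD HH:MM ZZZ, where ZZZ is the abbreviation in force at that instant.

2023-08-13 09:59 KDG

Query: 2023-08-13 12:29 UTC
Rule 2/2 (KDG, -02:30): 2023-07-24 16:22 UTC ≤ query < +∞
12·60 + 29 - 150 = 599 min
599 = 0·1440 + 599; 599 = 9·60 + 59 → 09:59, same day
→ 2023-08-13 09:59 KDG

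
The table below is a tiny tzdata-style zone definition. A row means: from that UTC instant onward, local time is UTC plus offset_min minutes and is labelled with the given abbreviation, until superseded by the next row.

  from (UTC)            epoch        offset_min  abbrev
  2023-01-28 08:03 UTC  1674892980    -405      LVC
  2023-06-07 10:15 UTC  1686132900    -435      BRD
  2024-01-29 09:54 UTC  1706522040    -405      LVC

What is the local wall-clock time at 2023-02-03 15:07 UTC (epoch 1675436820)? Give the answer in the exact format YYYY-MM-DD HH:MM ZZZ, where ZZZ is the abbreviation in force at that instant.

Query: 2023-02-03 15:07 UTC
Rule 1/3 (LVC, -06:45): 2023-01-28 08:03 UTC ≤ query < 2023-06-07 10:15 UTC
15·60 + 7 - 405 = 502 min
502 = 0·1440 + 502; 502 = 8·60 + 22 → 08:22, same day
→ 2023-02-03 08:22 LVC

2023-02-03 08:22 LVC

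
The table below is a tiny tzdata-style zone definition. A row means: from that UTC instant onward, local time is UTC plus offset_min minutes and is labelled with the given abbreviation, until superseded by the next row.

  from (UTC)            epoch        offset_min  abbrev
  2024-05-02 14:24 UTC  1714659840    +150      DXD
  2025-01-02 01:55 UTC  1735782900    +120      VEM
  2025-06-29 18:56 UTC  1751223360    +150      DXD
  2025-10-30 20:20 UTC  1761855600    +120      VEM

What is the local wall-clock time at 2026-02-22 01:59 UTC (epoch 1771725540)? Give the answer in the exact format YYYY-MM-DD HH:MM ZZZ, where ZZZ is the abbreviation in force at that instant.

Query: 2026-02-22 01:59 UTC
Rule 4/4 (VEM, +02:00): 2025-10-30 20:20 UTC ≤ query < +∞
1·60 + 59 + 120 = 239 min
239 = 0·1440 + 239; 239 = 3·60 + 59 → 03:59, same day
→ 2026-02-22 03:59 VEM

2026-02-22 03:59 VEM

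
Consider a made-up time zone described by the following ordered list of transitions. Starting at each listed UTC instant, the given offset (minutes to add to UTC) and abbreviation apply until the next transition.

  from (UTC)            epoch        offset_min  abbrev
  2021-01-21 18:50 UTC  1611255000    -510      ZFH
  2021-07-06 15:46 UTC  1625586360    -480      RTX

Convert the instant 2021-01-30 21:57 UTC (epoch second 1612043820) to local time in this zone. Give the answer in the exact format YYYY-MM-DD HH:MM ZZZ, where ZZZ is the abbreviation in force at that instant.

Query: 2021-01-30 21:57 UTC
Rule 1/2 (ZFH, -08:30): 2021-01-21 18:50 UTC ≤ query < 2021-07-06 15:46 UTC
21·60 + 57 - 510 = 807 min
807 = 0·1440 + 807; 807 = 13·60 + 27 → 13:27, same day
→ 2021-01-30 13:27 ZFH

2021-01-30 13:27 ZFH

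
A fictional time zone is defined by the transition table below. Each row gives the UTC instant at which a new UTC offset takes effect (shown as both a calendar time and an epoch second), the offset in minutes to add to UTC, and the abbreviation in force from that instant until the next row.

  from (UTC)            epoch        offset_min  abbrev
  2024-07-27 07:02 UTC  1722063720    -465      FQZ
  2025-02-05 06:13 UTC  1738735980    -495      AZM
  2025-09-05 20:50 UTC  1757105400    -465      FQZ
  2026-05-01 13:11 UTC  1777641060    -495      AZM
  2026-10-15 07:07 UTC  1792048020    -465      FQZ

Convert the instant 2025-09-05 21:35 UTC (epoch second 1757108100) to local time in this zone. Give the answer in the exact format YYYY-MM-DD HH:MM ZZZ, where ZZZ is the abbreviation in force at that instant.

Query: 2025-09-05 21:35 UTC
Rule 3/5 (FQZ, -07:45): 2025-09-05 20:50 UTC ≤ query < 2026-05-01 13:11 UTC
21·60 + 35 - 465 = 830 min
830 = 0·1440 + 830; 830 = 13·60 + 50 → 13:50, same day
→ 2025-09-05 13:50 FQZ

2025-09-05 13:50 FQZ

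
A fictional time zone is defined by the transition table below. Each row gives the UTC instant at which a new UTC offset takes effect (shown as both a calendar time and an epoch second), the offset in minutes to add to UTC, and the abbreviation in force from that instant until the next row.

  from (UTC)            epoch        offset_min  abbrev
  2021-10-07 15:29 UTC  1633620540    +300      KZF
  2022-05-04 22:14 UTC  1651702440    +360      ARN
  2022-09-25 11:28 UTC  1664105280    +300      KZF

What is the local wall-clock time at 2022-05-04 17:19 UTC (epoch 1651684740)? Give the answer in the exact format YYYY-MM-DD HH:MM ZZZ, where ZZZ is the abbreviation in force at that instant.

2022-05-04 22:19 KZF

Query: 2022-05-04 17:19 UTC
Rule 1/3 (KZF, +05:00): 2021-10-07 15:29 UTC ≤ query < 2022-05-04 22:14 UTC
17·60 + 19 + 300 = 1339 min
1339 = 0·1440 + 1339; 1339 = 22·60 + 19 → 22:19, same day
→ 2022-05-04 22:19 KZF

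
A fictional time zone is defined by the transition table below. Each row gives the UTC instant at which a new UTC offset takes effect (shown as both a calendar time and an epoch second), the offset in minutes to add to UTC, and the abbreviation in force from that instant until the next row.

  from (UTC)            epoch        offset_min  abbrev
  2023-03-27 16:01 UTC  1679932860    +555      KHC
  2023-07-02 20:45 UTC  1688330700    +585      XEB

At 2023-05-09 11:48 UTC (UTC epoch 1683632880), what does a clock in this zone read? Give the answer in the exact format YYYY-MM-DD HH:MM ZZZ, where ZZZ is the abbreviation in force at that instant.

2023-05-09 21:03 KHC

Query: 2023-05-09 11:48 UTC
Rule 1/2 (KHC, +09:15): 2023-03-27 16:01 UTC ≤ query < 2023-07-02 20:45 UTC
11·60 + 48 + 555 = 1263 min
1263 = 0·1440 + 1263; 1263 = 21·60 + 3 → 21:03, same day
→ 2023-05-09 21:03 KHC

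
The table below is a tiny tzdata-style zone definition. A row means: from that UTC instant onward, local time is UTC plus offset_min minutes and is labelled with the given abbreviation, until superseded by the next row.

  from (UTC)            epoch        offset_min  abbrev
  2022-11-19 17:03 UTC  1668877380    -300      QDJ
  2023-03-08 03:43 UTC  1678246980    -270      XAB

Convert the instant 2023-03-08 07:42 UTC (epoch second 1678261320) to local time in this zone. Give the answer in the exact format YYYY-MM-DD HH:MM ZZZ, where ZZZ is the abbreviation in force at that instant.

2023-03-08 03:12 XAB

Query: 2023-03-08 07:42 UTC
Rule 2/2 (XAB, -04:30): 2023-03-08 03:43 UTC ≤ query < +∞
7·60 + 42 - 270 = 192 min
192 = 0·1440 + 192; 192 = 3·60 + 12 → 03:12, same day
→ 2023-03-08 03:12 XAB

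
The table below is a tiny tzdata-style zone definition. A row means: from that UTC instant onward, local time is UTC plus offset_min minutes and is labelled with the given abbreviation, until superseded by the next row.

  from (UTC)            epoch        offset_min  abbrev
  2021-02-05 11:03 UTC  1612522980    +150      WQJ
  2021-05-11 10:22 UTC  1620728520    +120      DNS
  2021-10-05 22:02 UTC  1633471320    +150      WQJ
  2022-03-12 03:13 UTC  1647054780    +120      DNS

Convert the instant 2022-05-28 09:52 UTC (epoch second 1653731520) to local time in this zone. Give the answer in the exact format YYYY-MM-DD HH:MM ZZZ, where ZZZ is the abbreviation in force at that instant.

Query: 2022-05-28 09:52 UTC
Rule 4/4 (DNS, +02:00): 2022-03-12 03:13 UTC ≤ query < +∞
9·60 + 52 + 120 = 712 min
712 = 0·1440 + 712; 712 = 11·60 + 52 → 11:52, same day
→ 2022-05-28 11:52 DNS

2022-05-28 11:52 DNS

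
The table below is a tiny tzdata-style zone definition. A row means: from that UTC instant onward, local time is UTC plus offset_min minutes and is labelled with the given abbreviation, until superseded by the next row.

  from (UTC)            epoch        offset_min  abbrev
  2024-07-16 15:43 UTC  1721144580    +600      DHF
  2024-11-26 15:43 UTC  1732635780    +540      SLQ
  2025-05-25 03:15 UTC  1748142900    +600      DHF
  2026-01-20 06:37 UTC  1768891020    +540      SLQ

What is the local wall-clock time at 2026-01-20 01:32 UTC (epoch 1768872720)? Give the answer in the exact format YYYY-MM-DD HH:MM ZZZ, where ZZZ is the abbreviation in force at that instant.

Query: 2026-01-20 01:32 UTC
Rule 3/4 (DHF, +10:00): 2025-05-25 03:15 UTC ≤ query < 2026-01-20 06:37 UTC
1·60 + 32 + 600 = 692 min
692 = 0·1440 + 692; 692 = 11·60 + 32 → 11:32, same day
→ 2026-01-20 11:32 DHF

2026-01-20 11:32 DHF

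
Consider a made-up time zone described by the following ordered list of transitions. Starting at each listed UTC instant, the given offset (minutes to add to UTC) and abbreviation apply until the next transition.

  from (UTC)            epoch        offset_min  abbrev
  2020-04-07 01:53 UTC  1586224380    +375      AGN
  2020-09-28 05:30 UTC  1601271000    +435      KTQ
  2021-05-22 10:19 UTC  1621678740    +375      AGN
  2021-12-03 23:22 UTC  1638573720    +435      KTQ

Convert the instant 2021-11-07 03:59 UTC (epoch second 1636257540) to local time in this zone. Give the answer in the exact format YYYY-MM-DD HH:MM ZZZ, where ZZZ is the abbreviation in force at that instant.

Query: 2021-11-07 03:59 UTC
Rule 3/4 (AGN, +06:15): 2021-05-22 10:19 UTC ≤ query < 2021-12-03 23:22 UTC
3·60 + 59 + 375 = 614 min
614 = 0·1440 + 614; 614 = 10·60 + 14 → 10:14, same day
→ 2021-11-07 10:14 AGN

2021-11-07 10:14 AGN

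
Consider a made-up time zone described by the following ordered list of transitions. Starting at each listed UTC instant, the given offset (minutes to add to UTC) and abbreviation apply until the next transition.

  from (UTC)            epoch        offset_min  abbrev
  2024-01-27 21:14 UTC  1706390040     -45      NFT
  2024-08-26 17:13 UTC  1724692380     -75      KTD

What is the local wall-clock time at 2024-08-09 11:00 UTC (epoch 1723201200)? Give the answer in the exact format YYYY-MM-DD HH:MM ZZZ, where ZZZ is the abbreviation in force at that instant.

Query: 2024-08-09 11:00 UTC
Rule 1/2 (NFT, -00:45): 2024-01-27 21:14 UTC ≤ query < 2024-08-26 17:13 UTC
11·60 + 0 - 45 = 615 min
615 = 0·1440 + 615; 615 = 10·60 + 15 → 10:15, same day
→ 2024-08-09 10:15 NFT

2024-08-09 10:15 NFT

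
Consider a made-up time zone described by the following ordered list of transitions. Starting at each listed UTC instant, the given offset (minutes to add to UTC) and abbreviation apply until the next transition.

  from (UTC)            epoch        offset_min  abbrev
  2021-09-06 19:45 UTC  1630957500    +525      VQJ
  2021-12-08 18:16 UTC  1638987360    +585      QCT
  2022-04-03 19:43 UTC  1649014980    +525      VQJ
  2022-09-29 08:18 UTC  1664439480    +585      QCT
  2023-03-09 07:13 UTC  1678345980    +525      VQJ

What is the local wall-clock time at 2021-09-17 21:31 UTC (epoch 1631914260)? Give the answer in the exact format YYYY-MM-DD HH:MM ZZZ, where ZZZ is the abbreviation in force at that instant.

Query: 2021-09-17 21:31 UTC
Rule 1/5 (VQJ, +08:45): 2021-09-06 19:45 UTC ≤ query < 2021-12-08 18:16 UTC
21·60 + 31 + 525 = 1816 min
1816 = 1·1440 + 376; 376 = 6·60 + 16 → 06:16, 2021-09-17 + 1 day = 2021-09-18
→ 2021-09-18 06:16 VQJ

2021-09-18 06:16 VQJ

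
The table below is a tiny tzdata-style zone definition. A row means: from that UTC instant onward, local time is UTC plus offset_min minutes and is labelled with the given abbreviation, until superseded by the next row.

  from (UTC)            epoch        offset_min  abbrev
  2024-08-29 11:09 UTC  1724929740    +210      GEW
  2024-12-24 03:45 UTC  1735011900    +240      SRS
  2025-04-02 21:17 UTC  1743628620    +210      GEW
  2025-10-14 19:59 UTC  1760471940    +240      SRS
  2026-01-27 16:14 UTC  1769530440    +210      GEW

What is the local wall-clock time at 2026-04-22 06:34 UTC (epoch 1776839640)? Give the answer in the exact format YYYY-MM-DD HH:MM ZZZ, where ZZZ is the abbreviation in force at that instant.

2026-04-22 10:04 GEW

Query: 2026-04-22 06:34 UTC
Rule 5/5 (GEW, +03:30): 2026-01-27 16:14 UTC ≤ query < +∞
6·60 + 34 + 210 = 604 min
604 = 0·1440 + 604; 604 = 10·60 + 4 → 10:04, same day
→ 2026-04-22 10:04 GEW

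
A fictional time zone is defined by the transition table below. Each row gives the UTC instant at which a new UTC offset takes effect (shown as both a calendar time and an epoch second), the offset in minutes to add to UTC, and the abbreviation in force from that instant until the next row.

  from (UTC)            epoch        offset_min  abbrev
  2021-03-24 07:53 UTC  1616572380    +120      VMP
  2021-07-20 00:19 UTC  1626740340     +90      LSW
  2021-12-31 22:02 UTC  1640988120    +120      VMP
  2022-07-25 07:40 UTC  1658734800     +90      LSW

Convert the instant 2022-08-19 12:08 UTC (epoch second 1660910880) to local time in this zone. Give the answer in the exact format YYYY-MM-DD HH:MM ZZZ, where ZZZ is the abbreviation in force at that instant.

Query: 2022-08-19 12:08 UTC
Rule 4/4 (LSW, +01:30): 2022-07-25 07:40 UTC ≤ query < +∞
12·60 + 8 + 90 = 818 min
818 = 0·1440 + 818; 818 = 13·60 + 38 → 13:38, same day
→ 2022-08-19 13:38 LSW

2022-08-19 13:38 LSW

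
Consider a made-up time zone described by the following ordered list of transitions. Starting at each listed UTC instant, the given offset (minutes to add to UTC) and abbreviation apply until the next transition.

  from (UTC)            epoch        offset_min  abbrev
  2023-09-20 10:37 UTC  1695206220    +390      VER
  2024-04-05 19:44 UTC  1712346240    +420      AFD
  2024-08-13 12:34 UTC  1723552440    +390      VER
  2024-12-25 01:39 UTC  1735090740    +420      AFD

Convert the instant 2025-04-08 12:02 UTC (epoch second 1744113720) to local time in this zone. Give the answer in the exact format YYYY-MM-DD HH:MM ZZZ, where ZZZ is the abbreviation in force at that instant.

Query: 2025-04-08 12:02 UTC
Rule 4/4 (AFD, +07:00): 2024-12-25 01:39 UTC ≤ query < +∞
12·60 + 2 + 420 = 1142 min
1142 = 0·1440 + 1142; 1142 = 19·60 + 2 → 19:02, same day
→ 2025-04-08 19:02 AFD

2025-04-08 19:02 AFD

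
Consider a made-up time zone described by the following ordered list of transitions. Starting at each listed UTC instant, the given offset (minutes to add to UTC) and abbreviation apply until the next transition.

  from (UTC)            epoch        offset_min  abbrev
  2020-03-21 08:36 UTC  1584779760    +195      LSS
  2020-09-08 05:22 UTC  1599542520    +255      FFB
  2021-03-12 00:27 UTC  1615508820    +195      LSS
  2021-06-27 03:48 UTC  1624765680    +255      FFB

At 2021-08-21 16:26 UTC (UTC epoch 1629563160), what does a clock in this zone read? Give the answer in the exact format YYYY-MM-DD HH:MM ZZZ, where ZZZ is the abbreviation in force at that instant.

Query: 2021-08-21 16:26 UTC
Rule 4/4 (FFB, +04:15): 2021-06-27 03:48 UTC ≤ query < +∞
16·60 + 26 + 255 = 1241 min
1241 = 0·1440 + 1241; 1241 = 20·60 + 41 → 20:41, same day
→ 2021-08-21 20:41 FFB

2021-08-21 20:41 FFB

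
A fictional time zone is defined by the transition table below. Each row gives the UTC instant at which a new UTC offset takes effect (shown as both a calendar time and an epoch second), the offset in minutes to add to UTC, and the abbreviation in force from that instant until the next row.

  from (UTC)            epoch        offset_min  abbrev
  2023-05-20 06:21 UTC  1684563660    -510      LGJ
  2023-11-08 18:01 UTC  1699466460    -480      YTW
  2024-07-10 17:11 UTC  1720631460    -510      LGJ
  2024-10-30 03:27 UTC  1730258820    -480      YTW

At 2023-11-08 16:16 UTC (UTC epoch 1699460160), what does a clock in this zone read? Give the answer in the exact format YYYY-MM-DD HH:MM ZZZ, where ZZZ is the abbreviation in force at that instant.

Query: 2023-11-08 16:16 UTC
Rule 1/4 (LGJ, -08:30): 2023-05-20 06:21 UTC ≤ query < 2023-11-08 18:01 UTC
16·60 + 16 - 510 = 466 min
466 = 0·1440 + 466; 466 = 7·60 + 46 → 07:46, same day
→ 2023-11-08 07:46 LGJ

2023-11-08 07:46 LGJ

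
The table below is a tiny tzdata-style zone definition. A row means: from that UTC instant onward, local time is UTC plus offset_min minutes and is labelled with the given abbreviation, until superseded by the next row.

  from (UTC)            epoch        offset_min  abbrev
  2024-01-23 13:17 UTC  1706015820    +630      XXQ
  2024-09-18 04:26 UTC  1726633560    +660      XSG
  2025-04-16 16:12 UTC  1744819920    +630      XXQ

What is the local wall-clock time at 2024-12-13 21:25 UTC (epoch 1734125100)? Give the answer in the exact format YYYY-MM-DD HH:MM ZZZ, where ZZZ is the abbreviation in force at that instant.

Query: 2024-12-13 21:25 UTC
Rule 2/3 (XSG, +11:00): 2024-09-18 04:26 UTC ≤ query < 2025-04-16 16:12 UTC
21·60 + 25 + 660 = 1945 min
1945 = 1·1440 + 505; 505 = 8·60 + 25 → 08:25, 2024-12-13 + 1 day = 2024-12-14
→ 2024-12-14 08:25 XSG

2024-12-14 08:25 XSG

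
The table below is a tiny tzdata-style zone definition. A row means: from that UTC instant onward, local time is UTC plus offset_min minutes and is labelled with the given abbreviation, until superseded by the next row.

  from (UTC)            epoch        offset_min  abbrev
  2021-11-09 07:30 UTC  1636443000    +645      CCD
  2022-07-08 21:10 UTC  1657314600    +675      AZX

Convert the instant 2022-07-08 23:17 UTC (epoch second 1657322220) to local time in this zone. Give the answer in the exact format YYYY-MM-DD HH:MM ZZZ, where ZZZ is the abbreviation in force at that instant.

Query: 2022-07-08 23:17 UTC
Rule 2/2 (AZX, +11:15): 2022-07-08 21:10 UTC ≤ query < +∞
23·60 + 17 + 675 = 2072 min
2072 = 1·1440 + 632; 632 = 10·60 + 32 → 10:32, 2022-07-08 + 1 day = 2022-07-09
→ 2022-07-09 10:32 AZX

2022-07-09 10:32 AZX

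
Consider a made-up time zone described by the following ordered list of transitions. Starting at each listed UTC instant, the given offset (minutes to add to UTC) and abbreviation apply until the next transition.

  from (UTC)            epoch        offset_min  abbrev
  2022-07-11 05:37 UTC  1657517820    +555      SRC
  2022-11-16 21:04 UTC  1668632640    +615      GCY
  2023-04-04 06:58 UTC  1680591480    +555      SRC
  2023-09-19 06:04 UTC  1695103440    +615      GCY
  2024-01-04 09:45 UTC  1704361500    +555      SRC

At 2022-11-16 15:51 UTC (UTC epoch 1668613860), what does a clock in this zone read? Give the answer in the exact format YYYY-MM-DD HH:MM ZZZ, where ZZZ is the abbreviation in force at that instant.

2022-11-17 01:06 SRC

Query: 2022-11-16 15:51 UTC
Rule 1/5 (SRC, +09:15): 2022-07-11 05:37 UTC ≤ query < 2022-11-16 21:04 UTC
15·60 + 51 + 555 = 1506 min
1506 = 1·1440 + 66; 66 = 1·60 + 6 → 01:06, 2022-11-16 + 1 day = 2022-11-17
→ 2022-11-17 01:06 SRC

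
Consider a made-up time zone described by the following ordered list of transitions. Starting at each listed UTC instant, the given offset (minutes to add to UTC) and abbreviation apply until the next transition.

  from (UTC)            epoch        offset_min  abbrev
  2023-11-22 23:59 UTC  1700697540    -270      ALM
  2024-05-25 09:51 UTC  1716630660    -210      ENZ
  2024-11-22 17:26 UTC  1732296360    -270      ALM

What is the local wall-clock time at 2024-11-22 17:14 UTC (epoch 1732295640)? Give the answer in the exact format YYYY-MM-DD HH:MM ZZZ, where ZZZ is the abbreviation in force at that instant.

Query: 2024-11-22 17:14 UTC
Rule 2/3 (ENZ, -03:30): 2024-05-25 09:51 UTC ≤ query < 2024-11-22 17:26 UTC
17·60 + 14 - 210 = 824 min
824 = 0·1440 + 824; 824 = 13·60 + 44 → 13:44, same day
→ 2024-11-22 13:44 ENZ

2024-11-22 13:44 ENZ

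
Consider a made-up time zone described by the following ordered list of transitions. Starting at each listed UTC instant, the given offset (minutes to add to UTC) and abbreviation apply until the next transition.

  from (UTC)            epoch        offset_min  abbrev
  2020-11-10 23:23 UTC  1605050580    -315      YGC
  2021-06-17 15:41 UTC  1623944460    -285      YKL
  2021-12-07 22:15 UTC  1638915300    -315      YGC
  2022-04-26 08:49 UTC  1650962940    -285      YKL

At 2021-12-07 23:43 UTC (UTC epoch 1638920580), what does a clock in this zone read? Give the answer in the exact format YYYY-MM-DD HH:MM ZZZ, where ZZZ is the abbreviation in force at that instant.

2021-12-07 18:28 YGC

Query: 2021-12-07 23:43 UTC
Rule 3/4 (YGC, -05:15): 2021-12-07 22:15 UTC ≤ query < 2022-04-26 08:49 UTC
23·60 + 43 - 315 = 1108 min
1108 = 0·1440 + 1108; 1108 = 18·60 + 28 → 18:28, same day
→ 2021-12-07 18:28 YGC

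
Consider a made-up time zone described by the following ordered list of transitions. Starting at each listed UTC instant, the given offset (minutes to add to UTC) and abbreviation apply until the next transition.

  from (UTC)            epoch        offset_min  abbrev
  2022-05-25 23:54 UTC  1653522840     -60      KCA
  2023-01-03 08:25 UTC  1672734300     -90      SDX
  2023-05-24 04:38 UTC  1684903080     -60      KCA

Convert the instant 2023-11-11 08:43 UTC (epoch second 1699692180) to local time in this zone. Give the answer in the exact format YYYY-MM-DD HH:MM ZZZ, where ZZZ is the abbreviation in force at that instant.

Query: 2023-11-11 08:43 UTC
Rule 3/3 (KCA, -01:00): 2023-05-24 04:38 UTC ≤ query < +∞
8·60 + 43 - 60 = 463 min
463 = 0·1440 + 463; 463 = 7·60 + 43 → 07:43, same day
→ 2023-11-11 07:43 KCA

2023-11-11 07:43 KCA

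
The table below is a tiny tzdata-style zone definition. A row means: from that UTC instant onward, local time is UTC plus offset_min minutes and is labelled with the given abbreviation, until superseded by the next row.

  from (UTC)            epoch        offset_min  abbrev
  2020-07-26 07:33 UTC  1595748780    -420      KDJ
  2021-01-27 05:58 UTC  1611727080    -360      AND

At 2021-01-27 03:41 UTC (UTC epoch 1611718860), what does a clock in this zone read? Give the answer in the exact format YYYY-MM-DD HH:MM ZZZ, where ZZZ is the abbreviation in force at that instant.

Query: 2021-01-27 03:41 UTC
Rule 1/2 (KDJ, -07:00): 2020-07-26 07:33 UTC ≤ query < 2021-01-27 05:58 UTC
3·60 + 41 - 420 = -199 min
-199 = -1·1440 + 1241; 1241 = 20·60 + 41 → 20:41, 2021-01-27 - 1 day = 2021-01-26
→ 2021-01-26 20:41 KDJ

2021-01-26 20:41 KDJ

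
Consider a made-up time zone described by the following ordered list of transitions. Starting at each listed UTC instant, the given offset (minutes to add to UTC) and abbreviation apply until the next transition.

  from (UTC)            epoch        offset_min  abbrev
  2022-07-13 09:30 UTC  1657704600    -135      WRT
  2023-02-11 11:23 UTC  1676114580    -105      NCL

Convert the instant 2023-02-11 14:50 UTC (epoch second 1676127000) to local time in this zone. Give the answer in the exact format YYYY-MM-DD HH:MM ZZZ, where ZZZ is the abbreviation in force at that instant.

Query: 2023-02-11 14:50 UTC
Rule 2/2 (NCL, -01:45): 2023-02-11 11:23 UTC ≤ query < +∞
14·60 + 50 - 105 = 785 min
785 = 0·1440 + 785; 785 = 13·60 + 5 → 13:05, same day
→ 2023-02-11 13:05 NCL

2023-02-11 13:05 NCL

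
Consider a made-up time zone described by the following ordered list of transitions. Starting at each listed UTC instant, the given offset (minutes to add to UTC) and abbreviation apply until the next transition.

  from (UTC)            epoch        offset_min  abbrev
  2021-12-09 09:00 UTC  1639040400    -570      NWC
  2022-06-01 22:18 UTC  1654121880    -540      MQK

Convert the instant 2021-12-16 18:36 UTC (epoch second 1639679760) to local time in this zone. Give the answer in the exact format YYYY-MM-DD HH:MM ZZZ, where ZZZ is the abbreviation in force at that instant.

Query: 2021-12-16 18:36 UTC
Rule 1/2 (NWC, -09:30): 2021-12-09 09:00 UTC ≤ query < 2022-06-01 22:18 UTC
18·60 + 36 - 570 = 546 min
546 = 0·1440 + 546; 546 = 9·60 + 6 → 09:06, same day
→ 2021-12-16 09:06 NWC

2021-12-16 09:06 NWC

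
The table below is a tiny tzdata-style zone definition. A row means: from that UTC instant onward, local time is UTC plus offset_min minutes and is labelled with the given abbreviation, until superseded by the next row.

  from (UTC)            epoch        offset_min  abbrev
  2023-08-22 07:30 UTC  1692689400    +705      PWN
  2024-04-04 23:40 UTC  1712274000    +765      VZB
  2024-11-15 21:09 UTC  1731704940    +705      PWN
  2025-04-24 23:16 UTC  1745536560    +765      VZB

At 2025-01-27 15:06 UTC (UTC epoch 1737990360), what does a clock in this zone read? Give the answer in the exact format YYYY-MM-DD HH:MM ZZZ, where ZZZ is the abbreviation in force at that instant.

2025-01-28 02:51 PWN

Query: 2025-01-27 15:06 UTC
Rule 3/4 (PWN, +11:45): 2024-11-15 21:09 UTC ≤ query < 2025-04-24 23:16 UTC
15·60 + 6 + 705 = 1611 min
1611 = 1·1440 + 171; 171 = 2·60 + 51 → 02:51, 2025-01-27 + 1 day = 2025-01-28
→ 2025-01-28 02:51 PWN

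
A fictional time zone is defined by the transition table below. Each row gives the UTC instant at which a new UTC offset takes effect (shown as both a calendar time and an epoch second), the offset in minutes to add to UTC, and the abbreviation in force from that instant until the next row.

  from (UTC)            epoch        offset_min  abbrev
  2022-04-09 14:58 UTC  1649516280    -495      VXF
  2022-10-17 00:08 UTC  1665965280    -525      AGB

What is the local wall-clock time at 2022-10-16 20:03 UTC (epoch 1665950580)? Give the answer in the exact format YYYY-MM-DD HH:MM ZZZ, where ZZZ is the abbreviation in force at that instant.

2022-10-16 11:48 VXF

Query: 2022-10-16 20:03 UTC
Rule 1/2 (VXF, -08:15): 2022-04-09 14:58 UTC ≤ query < 2022-10-17 00:08 UTC
20·60 + 3 - 495 = 708 min
708 = 0·1440 + 708; 708 = 11·60 + 48 → 11:48, same day
→ 2022-10-16 11:48 VXF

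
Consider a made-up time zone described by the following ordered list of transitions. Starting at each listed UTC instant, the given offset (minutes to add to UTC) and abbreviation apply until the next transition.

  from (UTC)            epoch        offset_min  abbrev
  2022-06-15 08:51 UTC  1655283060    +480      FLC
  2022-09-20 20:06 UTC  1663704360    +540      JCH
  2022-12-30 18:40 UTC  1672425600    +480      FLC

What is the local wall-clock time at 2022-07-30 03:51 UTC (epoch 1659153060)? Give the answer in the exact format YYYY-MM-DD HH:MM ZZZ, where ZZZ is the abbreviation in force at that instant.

Query: 2022-07-30 03:51 UTC
Rule 1/3 (FLC, +08:00): 2022-06-15 08:51 UTC ≤ query < 2022-09-20 20:06 UTC
3·60 + 51 + 480 = 711 min
711 = 0·1440 + 711; 711 = 11·60 + 51 → 11:51, same day
→ 2022-07-30 11:51 FLC

2022-07-30 11:51 FLC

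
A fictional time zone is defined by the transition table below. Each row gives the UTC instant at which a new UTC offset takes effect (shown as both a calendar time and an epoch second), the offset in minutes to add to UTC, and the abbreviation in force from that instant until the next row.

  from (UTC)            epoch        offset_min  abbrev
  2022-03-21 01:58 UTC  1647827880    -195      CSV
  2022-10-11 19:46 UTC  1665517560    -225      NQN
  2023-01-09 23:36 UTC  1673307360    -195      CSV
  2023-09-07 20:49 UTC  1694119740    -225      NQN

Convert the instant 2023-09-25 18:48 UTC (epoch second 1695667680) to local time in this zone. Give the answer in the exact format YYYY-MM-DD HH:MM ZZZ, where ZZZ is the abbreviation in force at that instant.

2023-09-25 15:03 NQN

Query: 2023-09-25 18:48 UTC
Rule 4/4 (NQN, -03:45): 2023-09-07 20:49 UTC ≤ query < +∞
18·60 + 48 - 225 = 903 min
903 = 0·1440 + 903; 903 = 15·60 + 3 → 15:03, same day
→ 2023-09-25 15:03 NQN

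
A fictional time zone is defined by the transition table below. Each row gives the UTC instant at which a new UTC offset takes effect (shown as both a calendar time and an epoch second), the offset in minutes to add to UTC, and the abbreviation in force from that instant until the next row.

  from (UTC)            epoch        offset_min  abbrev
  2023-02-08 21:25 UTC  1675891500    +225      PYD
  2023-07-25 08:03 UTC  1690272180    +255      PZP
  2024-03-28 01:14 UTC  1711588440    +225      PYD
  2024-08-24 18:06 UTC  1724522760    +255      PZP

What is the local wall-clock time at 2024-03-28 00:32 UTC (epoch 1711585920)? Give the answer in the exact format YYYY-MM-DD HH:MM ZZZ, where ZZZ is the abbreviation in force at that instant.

2024-03-28 04:47 PZP

Query: 2024-03-28 00:32 UTC
Rule 2/4 (PZP, +04:15): 2023-07-25 08:03 UTC ≤ query < 2024-03-28 01:14 UTC
0·60 + 32 + 255 = 287 min
287 = 0·1440 + 287; 287 = 4·60 + 47 → 04:47, same day
→ 2024-03-28 04:47 PZP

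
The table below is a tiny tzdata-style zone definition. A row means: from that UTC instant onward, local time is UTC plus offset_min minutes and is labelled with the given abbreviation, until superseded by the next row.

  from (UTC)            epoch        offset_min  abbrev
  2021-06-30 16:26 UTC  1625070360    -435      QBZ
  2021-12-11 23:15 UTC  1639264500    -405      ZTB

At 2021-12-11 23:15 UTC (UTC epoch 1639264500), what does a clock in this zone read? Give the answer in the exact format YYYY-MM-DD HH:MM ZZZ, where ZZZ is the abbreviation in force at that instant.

2021-12-11 16:30 ZTB

Query: 2021-12-11 23:15 UTC
Rule 2/2 (ZTB, -06:45): 2021-12-11 23:15 UTC ≤ query < +∞
23·60 + 15 - 405 = 990 min
990 = 0·1440 + 990; 990 = 16·60 + 30 → 16:30, same day
→ 2021-12-11 16:30 ZTB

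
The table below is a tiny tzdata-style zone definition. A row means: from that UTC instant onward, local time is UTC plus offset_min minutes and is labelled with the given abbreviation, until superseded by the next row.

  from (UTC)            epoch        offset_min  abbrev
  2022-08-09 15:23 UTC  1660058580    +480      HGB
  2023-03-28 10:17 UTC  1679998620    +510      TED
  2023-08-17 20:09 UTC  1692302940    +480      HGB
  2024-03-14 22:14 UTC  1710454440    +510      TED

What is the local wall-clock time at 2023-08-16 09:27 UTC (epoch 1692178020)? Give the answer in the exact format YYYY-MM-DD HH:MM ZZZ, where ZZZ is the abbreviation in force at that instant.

Query: 2023-08-16 09:27 UTC
Rule 2/4 (TED, +08:30): 2023-03-28 10:17 UTC ≤ query < 2023-08-17 20:09 UTC
9·60 + 27 + 510 = 1077 min
1077 = 0·1440 + 1077; 1077 = 17·60 + 57 → 17:57, same day
→ 2023-08-16 17:57 TED

2023-08-16 17:57 TED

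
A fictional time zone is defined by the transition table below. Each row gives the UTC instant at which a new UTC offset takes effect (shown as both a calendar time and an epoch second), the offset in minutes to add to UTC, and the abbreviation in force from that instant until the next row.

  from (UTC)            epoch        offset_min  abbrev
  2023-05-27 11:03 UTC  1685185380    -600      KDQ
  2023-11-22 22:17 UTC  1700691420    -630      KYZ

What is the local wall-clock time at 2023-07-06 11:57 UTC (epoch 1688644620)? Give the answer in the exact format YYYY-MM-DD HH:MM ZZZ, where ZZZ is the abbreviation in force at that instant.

2023-07-06 01:57 KDQ

Query: 2023-07-06 11:57 UTC
Rule 1/2 (KDQ, -10:00): 2023-05-27 11:03 UTC ≤ query < 2023-11-22 22:17 UTC
11·60 + 57 - 600 = 117 min
117 = 0·1440 + 117; 117 = 1·60 + 57 → 01:57, same day
→ 2023-07-06 01:57 KDQ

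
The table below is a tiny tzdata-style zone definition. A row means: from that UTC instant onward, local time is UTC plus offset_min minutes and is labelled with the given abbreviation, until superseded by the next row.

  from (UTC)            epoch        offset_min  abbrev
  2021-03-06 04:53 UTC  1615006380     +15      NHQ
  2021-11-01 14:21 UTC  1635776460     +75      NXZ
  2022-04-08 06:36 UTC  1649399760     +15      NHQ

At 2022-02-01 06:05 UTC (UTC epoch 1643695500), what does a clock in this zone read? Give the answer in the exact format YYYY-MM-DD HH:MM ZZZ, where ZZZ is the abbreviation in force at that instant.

Query: 2022-02-01 06:05 UTC
Rule 2/3 (NXZ, +01:15): 2021-11-01 14:21 UTC ≤ query < 2022-04-08 06:36 UTC
6·60 + 5 + 75 = 440 min
440 = 0·1440 + 440; 440 = 7·60 + 20 → 07:20, same day
→ 2022-02-01 07:20 NXZ

2022-02-01 07:20 NXZ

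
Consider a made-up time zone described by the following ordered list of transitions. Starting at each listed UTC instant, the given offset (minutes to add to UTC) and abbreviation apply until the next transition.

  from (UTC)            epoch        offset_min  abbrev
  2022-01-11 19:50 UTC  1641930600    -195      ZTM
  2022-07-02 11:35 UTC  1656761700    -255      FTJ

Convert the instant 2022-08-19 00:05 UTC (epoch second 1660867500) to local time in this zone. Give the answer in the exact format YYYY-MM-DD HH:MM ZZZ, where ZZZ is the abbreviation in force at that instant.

Query: 2022-08-19 00:05 UTC
Rule 2/2 (FTJ, -04:15): 2022-07-02 11:35 UTC ≤ query < +∞
0·60 + 5 - 255 = -250 min
-250 = -1·1440 + 1190; 1190 = 19·60 + 50 → 19:50, 2022-08-19 - 1 day = 2022-08-18
→ 2022-08-18 19:50 FTJ

2022-08-18 19:50 FTJ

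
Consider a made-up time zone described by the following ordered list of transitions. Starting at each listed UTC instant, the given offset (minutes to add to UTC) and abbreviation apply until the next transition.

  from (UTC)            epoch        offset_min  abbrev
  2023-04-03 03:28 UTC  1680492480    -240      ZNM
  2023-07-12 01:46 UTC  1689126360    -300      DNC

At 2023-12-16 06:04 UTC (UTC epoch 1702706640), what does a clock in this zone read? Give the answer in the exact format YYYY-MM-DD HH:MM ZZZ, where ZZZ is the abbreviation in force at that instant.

2023-12-16 01:04 DNC

Query: 2023-12-16 06:04 UTC
Rule 2/2 (DNC, -05:00): 2023-07-12 01:46 UTC ≤ query < +∞
6·60 + 4 - 300 = 64 min
64 = 0·1440 + 64; 64 = 1·60 + 4 → 01:04, same day
→ 2023-12-16 01:04 DNC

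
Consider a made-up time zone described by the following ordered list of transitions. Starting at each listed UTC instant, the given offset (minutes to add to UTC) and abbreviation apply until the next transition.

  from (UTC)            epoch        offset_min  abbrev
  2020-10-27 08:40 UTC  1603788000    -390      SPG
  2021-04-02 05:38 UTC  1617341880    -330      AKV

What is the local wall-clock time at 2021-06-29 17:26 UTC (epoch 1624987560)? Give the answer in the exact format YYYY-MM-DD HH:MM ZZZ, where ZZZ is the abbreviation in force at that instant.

Query: 2021-06-29 17:26 UTC
Rule 2/2 (AKV, -05:30): 2021-04-02 05:38 UTC ≤ query < +∞
17·60 + 26 - 330 = 716 min
716 = 0·1440 + 716; 716 = 11·60 + 56 → 11:56, same day
→ 2021-06-29 11:56 AKV

2021-06-29 11:56 AKV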